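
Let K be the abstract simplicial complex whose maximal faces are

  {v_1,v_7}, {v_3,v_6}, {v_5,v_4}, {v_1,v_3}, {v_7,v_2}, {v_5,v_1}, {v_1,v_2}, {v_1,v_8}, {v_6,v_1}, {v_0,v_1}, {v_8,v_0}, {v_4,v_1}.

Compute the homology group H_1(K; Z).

H_1 = Z^4.

Order the vertices as v_0 < v_1 < v_2 < v_3 < v_4 < v_5 < v_6 < v_7 < v_8. Listing each simplex with vertices in this order, K has dimension 1 with simplices:

  0-simplices (9): [v_0], [v_1], [v_2], [v_3], [v_4], [v_5], [v_6], [v_7], [v_8]
  1-simplices (12): [v_0,v_1], [v_0,v_8], [v_1,v_2], [v_1,v_3], [v_1,v_4], [v_1,v_5], [v_1,v_6], [v_1,v_7], [v_1,v_8], [v_2,v_7], [v_3,v_6], [v_4,v_5]

so the chain groups are C_0 ≅ Z^9, C_1 ≅ Z^12.

Boundary ∂_1: C_1 → C_0 is given by ∂[p,q] = [q] − [p].
The resulting 9×12 matrix has rank 8, and its Smith normal form has invariant factors (1,1,1,1,1,1,1,1).

Computing H_k = (kernel of ∂_k) / (image of ∂_{k+1}):

  H_1: rank ker ∂_1 − rank ∂_2 = (12 − 8) − 0 = 4, and there is no ∂_2, so H_1 ≅ Z^4.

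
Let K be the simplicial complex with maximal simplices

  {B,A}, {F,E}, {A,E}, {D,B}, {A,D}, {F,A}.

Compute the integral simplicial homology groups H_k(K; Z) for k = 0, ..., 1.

H_0 ≅ Z,  H_1 ≅ Z^2.

Fix the vertex order A < B < D < E < F and write every simplex with vertices in increasing order. Then dim K = 1 and the simplices of K are:

  0-simplices (5): A, B, D, E, F
  1-simplices (6): AB, AD, AE, AF, BD, EF

giving chain groups C_0 ≅ Z^5, C_1 ≅ Z^6.

The boundary map ∂_1: C_1 → C_0 is given by ∂[p,q] = [q] − [p]. For instance
  ∂EF = F − E.
As a 5×6 matrix over Z this has rank 4, with invariant factors (1,1,1,1).

Now H_k = ker ∂_k / im ∂_{k+1}, so:

  H_0: rank C_0 − rank ∂_1 = 5 − 4 = 1, and the invariant factors of ∂_1 are all 1, so H_0 ≅ Z.
  H_1: rank ker ∂_1 − rank ∂_2 = (6 − 4) − 0 = 2, and there is no ∂_2, so H_1 ≅ Z^2.

(K is a triangulation of a wedge of 2 circles.)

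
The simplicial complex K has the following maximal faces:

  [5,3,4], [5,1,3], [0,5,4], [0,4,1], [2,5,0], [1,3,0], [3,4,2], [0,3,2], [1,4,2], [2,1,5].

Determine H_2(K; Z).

Fix the vertex order 0 < 1 < 2 < 3 < 4 < 5 and write every simplex with vertices in increasing order. Then dim K = 2 and the simplices of K are:

  0-simplices (6): [0], [1], [2], [3], [4], [5]
  1-simplices (15): [0,1], [0,2], [0,3], [0,4], [0,5], [1,2], [1,3], [1,4], [1,5], [2,3], [2,4], [2,5], [3,4], [3,5], [4,5]
  2-simplices (10): [0,1,3], [0,1,4], [0,2,3], [0,2,5], [0,4,5], [1,2,4], [1,2,5], [1,3,5], [2,3,4], [3,4,5]

Hence C_0 ≅ Z^6, C_1 ≅ Z^15, C_2 ≅ Z^10.

The boundary map ∂_1: C_1 → C_0 sends each edge [p,q] (with p < q) to q − p.
This gives a 6×15 integer matrix of rank 5; reducing to Smith normal form yields diagonal entries (1,1,1,1,1).

∂_2: C_2 → C_1 sends each 2-simplex [p,q,r] to [q,r] − [p,r] + [p,q]. For instance
  ∂[0,2,5] = [2,5] − [0,5] + [0,2],
  ∂[0,1,4] = [1,4] − [0,4] + [0,1].
This gives a 15×10 integer matrix of rank 10; reducing to Smith normal form yields diagonal entries (1,1,1,1,1,1,1,1,1,2).

Now H_k = ker ∂_k / im ∂_{k+1}, so:

  H_2: rank ker ∂_2 − rank ∂_3 = (10 − 10) − 0 = 0, and there is no ∂_3, so H_2 ≅ 0.

H_2 = 0.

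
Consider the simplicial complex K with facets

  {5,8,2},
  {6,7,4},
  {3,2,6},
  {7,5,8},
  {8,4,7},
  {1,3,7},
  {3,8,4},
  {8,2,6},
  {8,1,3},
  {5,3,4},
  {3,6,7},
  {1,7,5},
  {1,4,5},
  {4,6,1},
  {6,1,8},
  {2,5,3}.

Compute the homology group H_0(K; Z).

Fix the vertex order 1 < 2 < 3 < 4 < 5 < 6 < 7 < 8 and write every simplex with vertices in increasing order. Then dim K = 2 and the simplices of K are:

  0-simplices (8): [1], [2], [3], [4], [5], [6], [7], [8]
  1-simplices (24): (24 of them)
  2-simplices (16): [1,3,7], [1,3,8], [1,4,5], [1,4,6], [1,5,7], [1,6,8], [2,3,5], [2,3,6], [2,5,8], [2,6,8], [3,4,5], [3,4,8], [3,6,7], [4,6,7], [4,7,8], [5,7,8]

so the chain groups are C_0 ≅ Z^8, C_1 ≅ Z^24, C_2 ≅ Z^16.

∂_1: C_1 → C_0 is given by ∂[p,q] = [q] − [p]. For instance
  ∂[1,6] = [6] − [1].
The 8×24 boundary matrix has rank 7 and Smith normal form diag(1,1,1,1,1,1,1).

The boundary map ∂_2: C_2 → C_1 acts by ∂[p,q,r] = [q,r] − [p,r] + [p,q]. For instance
  ∂[3,4,5] = [4,5] − [3,5] + [3,4],
  ∂[1,6,8] = [6,8] − [1,8] + [1,6].
The 24×16 boundary matrix has rank 15 and Smith normal form diag(1,1,1,1,1,1,1,1,1,1,1,1,1,1,1).

From H_k ≅ ker(∂_k) / im(∂_{k+1}) we obtain:

  H_0: rank C_0 − rank ∂_1 = 8 − 7 = 1, and the invariant factors of ∂_1 are all 1, so H_0 = Z.

H_0 = Z.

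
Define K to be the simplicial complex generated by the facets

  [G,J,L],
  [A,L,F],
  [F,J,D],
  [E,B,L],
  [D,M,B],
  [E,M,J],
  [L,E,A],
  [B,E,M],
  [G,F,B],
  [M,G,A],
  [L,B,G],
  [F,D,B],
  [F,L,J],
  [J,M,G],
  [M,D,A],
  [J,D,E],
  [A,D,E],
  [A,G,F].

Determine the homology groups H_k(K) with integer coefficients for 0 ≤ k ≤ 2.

Take the total order A < B < D < E < F < G < J < L < M on the vertex set. Then K (dimension 2) consists of the simplices:

  0-simplices (9): A, B, D, E, F, G, J, L, M
  1-simplices (27): AD, AE, AF, AG, AL, AM, BD, BE, BF, BG, BL, BM, DE, DF, DJ, DM, EJ, EL, EM, FG, FJ, FL, GJ, GL, GM, JL, JM
  2-simplices (18): ADE, ADM, AEL, AFG, AFL, AGM, BDF, BDM, BEL, BEM, BFG, BGL, DEJ, DFJ, EJM, FJL, GJL, GJM

so the chain groups are C_0 ≅ Z^9, C_1 ≅ Z^27, C_2 ≅ Z^18.

Boundary ∂_1: C_1 → C_0 is given by ∂[p,q] = [q] − [p]. For instance
  ∂AD = D − A.
This gives a 9×27 integer matrix of rank 8; reducing to Smith normal form yields diagonal entries (1,1,1,1,1,1,1,1).

∂_2: C_2 → C_1 acts by ∂[p,q,r] = [q,r] − [p,r] + [p,q]. For instance
  ∂ADE = DE − AE + AD,
  ∂BDF = DF − BF + BD.
This gives a 27×18 integer matrix of rank 18; reducing to Smith normal form yields diagonal entries (1,1,1,1,1,1,1,1,1,1,1,1,1,1,1,1,1,2).

Computing H_k = (kernel of ∂_k) / (image of ∂_{k+1}):

  H_0: rank C_0 − rank ∂_1 = 9 − 8 = 1, and the invariant factors of ∂_1 are all 1, so H_0 = Z.
  H_1: rank ker ∂_1 − rank ∂_2 = (27 − 8) − 18 = 1, and ∂_2 has invariant factor 2 > 1, so H_1 = Z ⊕ Z/2Z.
  H_2: rank ker ∂_2 − rank ∂_3 = (18 − 18) − 0 = 0, and there is no ∂_3, so H_2 = 0.

H_0 = Z,  H_1 = Z ⊕ Z/2Z,  H_2 = 0.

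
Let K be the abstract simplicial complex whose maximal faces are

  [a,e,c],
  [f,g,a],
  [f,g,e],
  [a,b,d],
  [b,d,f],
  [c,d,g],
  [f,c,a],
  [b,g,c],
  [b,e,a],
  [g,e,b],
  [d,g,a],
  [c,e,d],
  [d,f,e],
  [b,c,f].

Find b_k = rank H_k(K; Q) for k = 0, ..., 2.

b_0 = 1, b_1 = 2, b_2 = 1.

Fix the vertex order a < b < c < d < e < f < g and write every simplex with vertices in increasing order. Then dim K = 2 and the simplices of K are:

  0-simplices (7): a, b, c, d, e, f, g
  1-simplices (21): ab, ac, ad, ae, af, ag, bc, bd, be, bf, bg, cd, ce, cf, cg, de, df, dg, ef, eg, fg
  2-simplices (14): abd, abe, ace, acf, adg, afg, bcf, bcg, bdf, beg, cde, cdg, def, efg

so the chain groups are C_0 ≅ Z^7, C_1 ≅ Z^21, C_2 ≅ Z^14.

Boundary ∂_1: C_1 → C_0 is given by ∂[p,q] = [q] − [p].
As a 7×21 matrix over Z this has rank 6, with invariant factors (1,1,1,1,1,1).

Boundary ∂_2: C_2 → C_1 acts by ∂[p,q,r] = [q,r] − [p,r] + [p,q]. For instance
  ∂abe = be − ae + ab,
  ∂cdg = dg − cg + cd.
This gives a 21×14 integer matrix of rank 13; reducing to Smith normal form yields diagonal entries (1,1,1,1,1,1,1,1,1,1,1,1,1).

Now H_k = ker ∂_k / im ∂_{k+1}, so:

  H_0: rank C_0 − rank ∂_1 = 7 − 6 = 1, and the invariant factors of ∂_1 are all 1, so H_0 ≅ Z.
  H_1: rank ker ∂_1 − rank ∂_2 = (21 − 6) − 13 = 2, and the invariant factors of ∂_2 are all 1, so H_1 ≅ Z^2.
  H_2: rank ker ∂_2 − rank ∂_3 = (14 − 13) − 0 = 1, and there is no ∂_3, so H_2 ≅ Z.

(K is a triangulation of the torus T^2.)

Hence the Betti numbers are b_0 = 1, b_1 = 2, b_2 = 1.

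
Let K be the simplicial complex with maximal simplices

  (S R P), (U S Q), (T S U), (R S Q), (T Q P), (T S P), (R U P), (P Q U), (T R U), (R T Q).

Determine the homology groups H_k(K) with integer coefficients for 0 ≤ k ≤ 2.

We work with the vertex ordering P < Q < R < S < T < U. The simplices of K, each written with vertices in increasing order, are:

  0-simplices (6): P, Q, R, S, T, U
  1-simplices (15): PQ, PR, PS, PT, PU, QR, QS, QT, QU, RS, RT, RU, ST, SU, TU
  2-simplices (10): PQT, PQU, PRS, PRU, PST, QRS, QRT, QSU, RTU, STU

giving chain groups C_0 ≅ Z^6, C_1 ≅ Z^15, C_2 ≅ Z^10.

∂_1: C_1 → C_0 maps an edge to its endpoints' difference, ∂[p,q] = q − p. For instance
  ∂PQ = Q − P.
This gives a 6×15 integer matrix of rank 5; reducing to Smith normal form yields diagonal entries (1,1,1,1,1).

∂_2: C_2 → C_1 sends each 2-simplex [p,q,r] to [q,r] − [p,r] + [p,q]. For instance
  ∂QSU = SU − QU + QS,
  ∂QRT = RT − QT + QR.
This gives a 15×10 integer matrix of rank 10; reducing to Smith normal form yields diagonal entries (1,1,1,1,1,1,1,1,1,2).

Reading off H_k = ker ∂_k / im ∂_{k+1}:

  H_0: rank C_0 − rank ∂_1 = 6 − 5 = 1, and the invariant factors of ∂_1 are all 1, so H_0 = Z.
  H_1: rank ker ∂_1 − rank ∂_2 = (15 − 5) − 10 = 0, and ∂_2 has invariant factor 2 > 1, so H_1 = Z/2.
  H_2: rank ker ∂_2 − rank ∂_3 = (10 − 10) − 0 = 0, and there is no ∂_3, so H_2 = 0.

H_0 ≅ Z,  H_1 ≅ Z/2,  H_2 = 0.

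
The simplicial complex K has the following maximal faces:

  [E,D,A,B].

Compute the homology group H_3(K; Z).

H_3 = 0.

Order the vertices as A < B < D < E. Listing each simplex with vertices in this order, K has dimension 3 with simplices:

  0-simplices (4): A, B, D, E
  1-simplices (6): AB, AD, AE, BD, BE, DE
  2-simplices (4): ABD, ABE, ADE, BDE
  3-simplices (1): ABDE

giving chain groups C_0 ≅ Z^4, C_1 ≅ Z^6, C_2 ≅ Z^4, C_3 ≅ Z^1.

The boundary map ∂_1: C_1 → C_0 maps an edge to its endpoints' difference, ∂[p,q] = q − p. For instance
  ∂BD = D − B.
As a 4×6 matrix over Z this has rank 3, with invariant factors (1,1,1).

Boundary ∂_2: C_2 → C_1 sends each 2-simplex [p,q,r] to [q,r] − [p,r] + [p,q]. For instance
  ∂BDE = DE − BE + BD,
  ∂ADE = DE − AE + AD.
The 6×4 boundary matrix has rank 3 and Smith normal form diag(1,1,1).

∂_3: C_3 → C_2 sends each 3-simplex σ to the alternating sum Σ_i (−1)^i (σ with its i-th vertex removed). For instance
  ∂ABDE = BDE − ADE + ABE − ABD.
The resulting 4×1 matrix has rank 1, and its Smith normal form has invariant factors (1).

Reading off H_k = ker ∂_k / im ∂_{k+1}:

  H_3: rank ker ∂_3 − rank ∂_4 = (1 − 1) − 0 = 0, and there is no ∂_4, so H_3 = 0.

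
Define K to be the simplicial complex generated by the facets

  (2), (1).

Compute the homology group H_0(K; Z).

Take the total order 1 < 2 on the vertex set. Then K (dimension 0) consists of the simplices:

  0-simplices (2): [1], [2]

Hence C_0 ≅ Z^2.

Now H_k = ker ∂_k / im ∂_{k+1}, so:

  H_0: rank C_0 − rank ∂_1 = 2 − 0 = 2, and there is no ∂_1, so H_0 ≅ Z^2.

(K is a triangulation of a set of 2 points.)

H_0 ≅ Z^2.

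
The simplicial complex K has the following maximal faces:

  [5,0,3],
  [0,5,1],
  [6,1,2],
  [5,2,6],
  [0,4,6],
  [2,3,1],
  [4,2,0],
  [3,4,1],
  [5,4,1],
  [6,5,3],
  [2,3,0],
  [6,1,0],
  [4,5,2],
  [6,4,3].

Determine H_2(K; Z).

Order the vertices as 0 < 1 < 2 < 3 < 4 < 5 < 6. Listing each simplex with vertices in this order, K has dimension 2 with simplices:

  0-simplices (7): [0], [1], [2], [3], [4], [5], [6]
  1-simplices (21): [0,1], [0,2], [0,3], [0,4], [0,5], [0,6], [1,2], [1,3], [1,4], [1,5], [1,6], [2,3], [2,4], [2,5], [2,6], [3,4], [3,5], [3,6], [4,5], [4,6], [5,6]
  2-simplices (14): [0,1,5], [0,1,6], [0,2,3], [0,2,4], [0,3,5], [0,4,6], [1,2,3], [1,2,6], [1,3,4], [1,4,5], [2,4,5], [2,5,6], [3,4,6], [3,5,6]

so the chain groups are C_0 ≅ Z^7, C_1 ≅ Z^21, C_2 ≅ Z^14.

∂_1: C_1 → C_0 is given by ∂[p,q] = [q] − [p].
This gives a 7×21 integer matrix of rank 6; reducing to Smith normal form yields diagonal entries (1,1,1,1,1,1).

The boundary map ∂_2: C_2 → C_1 maps a triangle to the signed sum of its edges. For instance
  ∂[3,5,6] = [5,6] − [3,6] + [3,5],
  ∂[0,3,5] = [3,5] − [0,5] + [0,3].
This gives a 21×14 integer matrix of rank 13; reducing to Smith normal form yields diagonal entries (1,1,1,1,1,1,1,1,1,1,1,1,1).

Reading off H_k = ker ∂_k / im ∂_{k+1}:

  H_2: rank ker ∂_2 − rank ∂_3 = (14 − 13) − 0 = 1, and there is no ∂_3, so H_2 = Z.

H_2 ≅ Z.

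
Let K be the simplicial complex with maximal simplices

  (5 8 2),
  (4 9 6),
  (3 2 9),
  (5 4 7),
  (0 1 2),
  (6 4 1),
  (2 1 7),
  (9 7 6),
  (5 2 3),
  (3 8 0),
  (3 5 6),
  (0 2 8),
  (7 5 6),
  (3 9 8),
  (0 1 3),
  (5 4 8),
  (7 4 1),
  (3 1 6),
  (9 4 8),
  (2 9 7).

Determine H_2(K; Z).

Fix the vertex order 0 < 1 < 2 < 3 < 4 < 5 < 6 < 7 < 8 < 9 and write every simplex with vertices in increasing order. Then dim K = 2 and the simplices of K are:

  0-simplices (10): [0], [1], [2], [3], [4], [5], [6], [7], [8], [9]
  1-simplices (30): (30 of them)
  2-simplices (20): (20 of them)

Hence C_0 ≅ Z^10, C_1 ≅ Z^30, C_2 ≅ Z^20.

Boundary ∂_1: C_1 → C_0 is given by ∂[p,q] = [q] − [p]. For instance
  ∂[4,7] = [7] − [4].
The resulting 10×30 matrix has rank 9, and its Smith normal form has invariant factors (1,1,1,1,1,1,1,1,1).

Boundary ∂_2: C_2 → C_1 maps a triangle to the signed sum of its edges. For instance
  ∂[1,3,6] = [3,6] − [1,6] + [1,3],
  ∂[3,8,9] = [8,9] − [3,9] + [3,8].
This gives a 30×20 integer matrix of rank 20; reducing to Smith normal form yields diagonal entries (1,1,1,1,1,1,1,1,1,1,1,1,1,1,1,1,1,1,1,2).

Computing H_k = (kernel of ∂_k) / (image of ∂_{k+1}):

  H_2: rank ker ∂_2 − rank ∂_3 = (20 − 20) − 0 = 0, and there is no ∂_3, so H_2 = 0.

(K is a triangulation of the Klein bottle.)

H_2 ≅ 0.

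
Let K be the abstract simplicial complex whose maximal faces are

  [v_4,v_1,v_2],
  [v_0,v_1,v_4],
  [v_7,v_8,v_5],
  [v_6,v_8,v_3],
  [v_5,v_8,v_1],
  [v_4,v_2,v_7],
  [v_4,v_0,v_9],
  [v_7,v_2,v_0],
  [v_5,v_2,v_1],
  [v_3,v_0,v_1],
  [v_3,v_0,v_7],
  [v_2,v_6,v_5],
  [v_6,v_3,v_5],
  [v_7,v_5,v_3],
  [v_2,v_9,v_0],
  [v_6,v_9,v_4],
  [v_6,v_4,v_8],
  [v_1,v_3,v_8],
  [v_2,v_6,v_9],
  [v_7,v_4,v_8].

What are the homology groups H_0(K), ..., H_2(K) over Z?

H_0 ≅ Z,  H_1 ≅ Z ⊕ Z_2,  H_2 = 0.

K has 10 vertices, 30 edges, 20 triangles.
rank ∂_0 = 0, rank ∂_1 = 9 ⇒ b_0 = 10 − 0 − 9 = 1; all invariant factors of ∂_1 are 1 so no torsion. So H_0 = Z.
rank ∂_1 = 9, rank ∂_2 = 20 ⇒ b_1 = 30 − 9 − 20 = 1; ∂_2 has invariant factor(s) [2] giving torsion. So H_1 = Z ⊕ Z_2.
rank ∂_2 = 20, rank ∂_3 = 0 ⇒ b_2 = 20 − 20 − 0 = 0. So H_2 = 0.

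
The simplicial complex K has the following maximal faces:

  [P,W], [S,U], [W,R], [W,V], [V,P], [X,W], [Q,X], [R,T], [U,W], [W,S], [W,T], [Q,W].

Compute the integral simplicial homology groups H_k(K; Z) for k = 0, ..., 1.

We work with the vertex ordering P < Q < R < S < T < U < V < W < X. The simplices of K, each written with vertices in increasing order, are:

  0-simplices (9): P, Q, R, S, T, U, V, W, X
  1-simplices (12): PV, PW, QW, QX, RT, RW, SU, SW, TW, UW, VW, WX

so the chain groups are C_0 ≅ Z^9, C_1 ≅ Z^12.

The boundary map ∂_1: C_1 → C_0 sends each edge [p,q] (with p < q) to q − p. For instance
  ∂PW = W − P.
This gives a 9×12 integer matrix of rank 8; reducing to Smith normal form yields diagonal entries (1,1,1,1,1,1,1,1).

Now H_k = ker ∂_k / im ∂_{k+1}, so:

  H_0: rank C_0 − rank ∂_1 = 9 − 8 = 1, and the invariant factors of ∂_1 are all 1, so H_0 = Z.
  H_1: rank ker ∂_1 − rank ∂_2 = (12 − 8) − 0 = 4, and there is no ∂_2, so H_1 = Z^4.

As a check, the Euler characteristic is 9 − 12 = -3, which agrees with 1 − 4 = -3.
(K is a triangulation of a wedge of 4 circles.)

H_0 ≅ Z,  H_1 ≅ Z^4.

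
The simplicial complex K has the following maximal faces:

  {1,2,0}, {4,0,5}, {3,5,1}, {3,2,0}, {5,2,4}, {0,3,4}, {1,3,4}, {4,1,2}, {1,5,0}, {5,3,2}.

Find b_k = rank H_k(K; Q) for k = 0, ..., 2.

Take the total order 0 < 1 < 2 < 3 < 4 < 5 on the vertex set. Then K (dimension 2) consists of the simplices:

  0-simplices (6): [0], [1], [2], [3], [4], [5]
  1-simplices (15): [0,1], [0,2], [0,3], [0,4], [0,5], [1,2], [1,3], [1,4], [1,5], [2,3], [2,4], [2,5], [3,4], [3,5], [4,5]
  2-simplices (10): [0,1,2], [0,1,5], [0,2,3], [0,3,4], [0,4,5], [1,2,4], [1,3,4], [1,3,5], [2,3,5], [2,4,5]

so the chain groups are C_0 ≅ Z^6, C_1 ≅ Z^15, C_2 ≅ Z^10.

Boundary ∂_1: C_1 → C_0 is given by ∂[p,q] = [q] − [p].
As a 6×15 matrix over Z this has rank 5, with invariant factors (1,1,1,1,1).

The boundary map ∂_2: C_2 → C_1 sends each 2-simplex [p,q,r] to [q,r] − [p,r] + [p,q]. For instance
  ∂[0,1,5] = [1,5] − [0,5] + [0,1],
  ∂[1,2,4] = [2,4] − [1,4] + [1,2].
The 15×10 boundary matrix has rank 10 and Smith normal form diag(1,1,1,1,1,1,1,1,1,2).

Now H_k = ker ∂_k / im ∂_{k+1}, so:

  H_0: rank C_0 − rank ∂_1 = 6 − 5 = 1, and the invariant factors of ∂_1 are all 1, so H_0 ≅ Z.
  H_1: rank ker ∂_1 − rank ∂_2 = (15 − 5) − 10 = 0, and ∂_2 has invariant factor 2 > 1, so H_1 ≅ Z/2.
  H_2: rank ker ∂_2 − rank ∂_3 = (10 − 10) − 0 = 0, and there is no ∂_3, so H_2 ≅ 0.

Hence the Betti numbers are b_0 = 1, b_1 = 0, b_2 = 0.

b_0 = 1, b_1 = 0, b_2 = 0.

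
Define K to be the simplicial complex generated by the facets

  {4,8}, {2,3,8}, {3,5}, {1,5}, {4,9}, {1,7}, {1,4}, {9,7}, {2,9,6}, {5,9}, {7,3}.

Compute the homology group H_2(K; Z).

H_2 ≅ 0.

Fix the vertex order 1 < 2 < 3 < 4 < 5 < 6 < 7 < 8 < 9 and write every simplex with vertices in increasing order. Then dim K = 2 and the simplices of K are:

  0-simplices (9): [1], [2], [3], [4], [5], [6], [7], [8], [9]
  1-simplices (15): [1,4], [1,5], [1,7], [2,3], [2,6], [2,8], [2,9], [3,5], [3,7], [3,8], [4,8], [4,9], [5,9], [6,9], [7,9]
  2-simplices (2): [2,3,8], [2,6,9]

Hence C_0 ≅ Z^9, C_1 ≅ Z^15, C_2 ≅ Z^2.

Boundary ∂_1: C_1 → C_0 maps an edge to its endpoints' difference, ∂[p,q] = q − p.
This gives a 9×15 integer matrix of rank 8; reducing to Smith normal form yields diagonal entries (1,1,1,1,1,1,1,1).

The boundary map ∂_2: C_2 → C_1 acts by ∂[p,q,r] = [q,r] − [p,r] + [p,q]. For instance
  ∂[2,3,8] = [3,8] − [2,8] + [2,3],
  ∂[2,6,9] = [6,9] − [2,9] + [2,6].
As a 15×2 matrix over Z this has rank 2, with invariant factors (1,1).

Now H_k = ker ∂_k / im ∂_{k+1}, so:

  H_2: rank ker ∂_2 − rank ∂_3 = (2 − 2) − 0 = 0, and there is no ∂_3, so H_2 = 0.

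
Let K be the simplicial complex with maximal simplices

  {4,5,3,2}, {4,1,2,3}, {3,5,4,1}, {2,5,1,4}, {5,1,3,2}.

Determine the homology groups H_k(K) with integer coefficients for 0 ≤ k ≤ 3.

H_0 = Z,  H_1 = 0,  H_2 = 0,  H_3 = Z.

Order the vertices as 1 < 2 < 3 < 4 < 5. Listing each simplex with vertices in this order, K has dimension 3 with simplices:

  0-simplices (5): [1], [2], [3], [4], [5]
  1-simplices (10): [1,2], [1,3], [1,4], [1,5], [2,3], [2,4], [2,5], [3,4], [3,5], [4,5]
  2-simplices (10): [1,2,3], [1,2,4], [1,2,5], [1,3,4], [1,3,5], [1,4,5], [2,3,4], [2,3,5], [2,4,5], [3,4,5]
  3-simplices (5): [1,2,3,4], [1,2,3,5], [1,2,4,5], [1,3,4,5], [2,3,4,5]

giving chain groups C_0 ≅ Z^5, C_1 ≅ Z^10, C_2 ≅ Z^10, C_3 ≅ Z^5.

Boundary ∂_1: C_1 → C_0 is given by ∂[p,q] = [q] − [p]. For instance
  ∂[3,5] = [5] − [3].
As a 5×10 matrix over Z this has rank 4, with invariant factors (1,1,1,1).

Boundary ∂_2: C_2 → C_1 sends each 2-simplex [p,q,r] to [q,r] − [p,r] + [p,q]. For instance
  ∂[2,3,5] = [3,5] − [2,5] + [2,3],
  ∂[1,3,4] = [3,4] − [1,4] + [1,3].
The 10×10 boundary matrix has rank 6 and Smith normal form diag(1,1,1,1,1,1).

The boundary map ∂_3: C_3 → C_2 sends each 3-simplex σ to the alternating sum Σ_i (−1)^i (σ with its i-th vertex removed). For instance
  ∂[2,3,4,5] = [3,4,5] − [2,4,5] + [2,3,5] − [2,3,4],
  ∂[1,2,4,5] = [2,4,5] − [1,4,5] + [1,2,5] − [1,2,4].
This gives a 10×5 integer matrix of rank 4; reducing to Smith normal form yields diagonal entries (1,1,1,1).

Now H_k = ker ∂_k / im ∂_{k+1}, so:

  H_0: rank C_0 − rank ∂_1 = 5 − 4 = 1, and the invariant factors of ∂_1 are all 1, so H_0 = Z.
  H_1: rank ker ∂_1 − rank ∂_2 = (10 − 4) − 6 = 0, and the invariant factors of ∂_2 are all 1, so H_1 = 0.
  H_2: rank ker ∂_2 − rank ∂_3 = (10 − 6) − 4 = 0, and the invariant factors of ∂_3 are all 1, so H_2 = 0.
  H_3: rank ker ∂_3 − rank ∂_4 = (5 − 4) − 0 = 1, and there is no ∂_4, so H_3 = Z.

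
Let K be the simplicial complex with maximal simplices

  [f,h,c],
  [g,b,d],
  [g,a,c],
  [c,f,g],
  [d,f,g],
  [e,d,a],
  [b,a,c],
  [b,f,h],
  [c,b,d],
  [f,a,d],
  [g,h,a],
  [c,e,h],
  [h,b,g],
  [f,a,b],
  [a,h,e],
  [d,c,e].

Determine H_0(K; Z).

H_0 = Z.

We work with the vertex ordering a < b < c < d < e < f < g < h. The simplices of K, each written with vertices in increasing order, are:

  0-simplices (8): a, b, c, d, e, f, g, h
  1-simplices (24): ab, ac, ad, ae, af, ag, ah, bc, bd, bf, bg, bh, cd, ce, cf, cg, ch, de, df, dg, eh, fg, fh, gh
  2-simplices (16): abc, abf, acg, ade, adf, aeh, agh, bcd, bdg, bfh, bgh, cde, ceh, cfg, cfh, dfg

so the chain groups are C_0 ≅ Z^8, C_1 ≅ Z^24, C_2 ≅ Z^16.

The boundary map ∂_1: C_1 → C_0 maps an edge to its endpoints' difference, ∂[p,q] = q − p. For instance
  ∂ac = c − a.
The 8×24 boundary matrix has rank 7 and Smith normal form diag(1,1,1,1,1,1,1).

The boundary map ∂_2: C_2 → C_1 maps a triangle to the signed sum of its edges. For instance
  ∂cfg = fg − cg + cf,
  ∂dfg = fg − dg + df.
As a 24×16 matrix over Z this has rank 15, with invariant factors (1,1,1,1,1,1,1,1,1,1,1,1,1,1,1).

Computing H_k = (kernel of ∂_k) / (image of ∂_{k+1}):

  H_0: rank C_0 − rank ∂_1 = 8 − 7 = 1, and the invariant factors of ∂_1 are all 1, so H_0 ≅ Z.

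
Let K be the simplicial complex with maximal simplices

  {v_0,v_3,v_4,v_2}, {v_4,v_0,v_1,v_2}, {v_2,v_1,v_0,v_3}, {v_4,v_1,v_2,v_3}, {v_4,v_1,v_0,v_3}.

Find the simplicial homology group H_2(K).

K has 5 vertices, 10 edges, 10 triangles, 5 3-simplices.
rank ∂_2 = 6, rank ∂_3 = 4 ⇒ b_2 = 10 − 6 − 4 = 0; all invariant factors of ∂_3 are 1 so no torsion. So H_2 ≅ 0.

H_2 = 0.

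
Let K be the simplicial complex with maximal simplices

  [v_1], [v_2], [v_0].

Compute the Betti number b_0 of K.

We work with the vertex ordering v_0 < v_1 < v_2. The simplices of K, each written with vertices in increasing order, are:

  0-simplices (3): [v_0], [v_1], [v_2]

Hence C_0 ≅ Z^3.

Computing H_k = (kernel of ∂_k) / (image of ∂_{k+1}):

  H_0: rank C_0 − rank ∂_1 = 3 − 0 = 3, and there is no ∂_1, so H_0 ≅ Z^3.

Hence the Betti numbers are b_0 = 3.

b_0 = 3.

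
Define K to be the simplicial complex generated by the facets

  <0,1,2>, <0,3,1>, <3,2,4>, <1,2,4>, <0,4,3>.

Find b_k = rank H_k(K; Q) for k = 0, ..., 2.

K has 5 vertices, 10 edges, 5 triangles.
rank ∂_0 = 0, rank ∂_1 = 4 ⇒ b_0 = 5 − 0 − 4 = 1; all invariant factors of ∂_1 are 1 so no torsion. So H_0 = Z.
rank ∂_1 = 4, rank ∂_2 = 5 ⇒ b_1 = 10 − 4 − 5 = 1; all invariant factors of ∂_2 are 1 so no torsion. So H_1 = Z.
rank ∂_2 = 5, rank ∂_3 = 0 ⇒ b_2 = 5 − 5 − 0 = 0. So H_2 = 0.

b_0 = 1, b_1 = 1, b_2 = 0.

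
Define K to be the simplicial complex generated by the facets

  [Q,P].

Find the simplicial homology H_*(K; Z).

Take the total order P < Q on the vertex set. Then K (dimension 1) consists of the simplices:

  0-simplices (2): P, Q
  1-simplices (1): PQ

Hence C_0 ≅ Z^2, C_1 ≅ Z^1.

∂_1: C_1 → C_0 is given by ∂[p,q] = [q] − [p].
The 2×1 boundary matrix has rank 1 and Smith normal form diag(1).

From H_k ≅ ker(∂_k) / im(∂_{k+1}) we obtain:

  H_0: rank C_0 − rank ∂_1 = 2 − 1 = 1, and the invariant factors of ∂_1 are all 1, so H_0 ≅ Z.
  H_1: rank ker ∂_1 − rank ∂_2 = (1 − 1) − 0 = 0, and there is no ∂_2, so H_1 ≅ 0.

As a check, the Euler characteristic is 2 − 1 = 1, which agrees with 1 − 0 = 1.
(K is a triangulation of the 1-simplex.)

H_0 ≅ Z,  H_1 = 0.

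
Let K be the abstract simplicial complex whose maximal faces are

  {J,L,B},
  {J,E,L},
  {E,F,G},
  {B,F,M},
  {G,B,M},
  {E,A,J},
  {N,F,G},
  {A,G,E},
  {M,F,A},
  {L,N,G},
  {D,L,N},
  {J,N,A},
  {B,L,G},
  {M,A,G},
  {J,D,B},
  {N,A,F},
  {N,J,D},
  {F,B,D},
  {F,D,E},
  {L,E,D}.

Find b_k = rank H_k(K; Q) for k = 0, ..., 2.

Fix the vertex order A < B < D < E < F < G < J < L < M < N and write every simplex with vertices in increasing order. Then dim K = 2 and the simplices of K are:

  0-simplices (10): A, B, D, E, F, G, J, L, M, N
  1-simplices (30): AE, AF, AG, AJ, AM, AN, BD, BF, BG, BJ, BL, BM, DE, DF, DJ, DL, DN, EF, EG, EJ, EL, FG, FM, FN, GL, GM, GN, JL, JN, LN
  2-simplices (20): AEG, AEJ, AFM, AFN, AGM, AJN, BDF, BDJ, BFM, BGL, BGM, BJL, DEF, DEL, DJN, DLN, EFG, EJL, FGN, GLN

giving chain groups C_0 ≅ Z^10, C_1 ≅ Z^30, C_2 ≅ Z^20.

The boundary map ∂_1: C_1 → C_0 is given by ∂[p,q] = [q] − [p].
The 10×30 boundary matrix has rank 9 and Smith normal form diag(1,1,1,1,1,1,1,1,1).

Boundary ∂_2: C_2 → C_1 sends each 2-simplex [p,q,r] to [q,r] − [p,r] + [p,q]. For instance
  ∂EFG = FG − EG + EF,
  ∂DEL = EL − DL + DE.
This gives a 30×20 integer matrix of rank 20; reducing to Smith normal form yields diagonal entries (1,1,1,1,1,1,1,1,1,1,1,1,1,1,1,1,1,1,1,2).

Reading off H_k = ker ∂_k / im ∂_{k+1}:

  H_0: rank C_0 − rank ∂_1 = 10 − 9 = 1, and the invariant factors of ∂_1 are all 1, so H_0 = Z.
  H_1: rank ker ∂_1 − rank ∂_2 = (30 − 9) − 20 = 1, and ∂_2 has invariant factor 2 > 1, so H_1 = Z ⊕ Z/2Z.
  H_2: rank ker ∂_2 − rank ∂_3 = (20 − 20) − 0 = 0, and there is no ∂_3, so H_2 = 0.

(K is a triangulation of the Klein bottle.)

Hence the Betti numbers are b_0 = 1, b_1 = 1, b_2 = 0.

b_0 = 1, b_1 = 1, b_2 = 0.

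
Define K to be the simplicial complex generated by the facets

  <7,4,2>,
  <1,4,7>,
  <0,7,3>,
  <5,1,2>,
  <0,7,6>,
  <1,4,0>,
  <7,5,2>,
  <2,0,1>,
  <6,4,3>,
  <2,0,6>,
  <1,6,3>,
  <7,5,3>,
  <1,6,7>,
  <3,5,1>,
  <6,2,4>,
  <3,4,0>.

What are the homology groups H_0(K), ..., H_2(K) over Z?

H_0 ≅ Z,  H_1 ≅ Z^2,  H_2 ≅ Z.

We work with the vertex ordering 0 < 1 < 2 < 3 < 4 < 5 < 6 < 7. The simplices of K, each written with vertices in increasing order, are:

  0-simplices (8): [0], [1], [2], [3], [4], [5], [6], [7]
  1-simplices (24): (24 of them)
  2-simplices (16): [0,1,2], [0,1,4], [0,2,6], [0,3,4], [0,3,7], [0,6,7], [1,2,5], [1,3,5], [1,3,6], [1,4,7], [1,6,7], [2,4,6], [2,4,7], [2,5,7], [3,4,6], [3,5,7]

Hence C_0 ≅ Z^8, C_1 ≅ Z^24, C_2 ≅ Z^16.

The boundary map ∂_1: C_1 → C_0 maps an edge to its endpoints' difference, ∂[p,q] = q − p.
The 8×24 boundary matrix has rank 7 and Smith normal form diag(1,1,1,1,1,1,1).

Boundary ∂_2: C_2 → C_1 sends each 2-simplex [p,q,r] to [q,r] − [p,r] + [p,q]. For instance
  ∂[0,2,6] = [2,6] − [0,6] + [0,2],
  ∂[0,6,7] = [6,7] − [0,7] + [0,6].
The resulting 24×16 matrix has rank 15, and its Smith normal form has invariant factors (1,1,1,1,1,1,1,1,1,1,1,1,1,1,1).

Computing H_k = (kernel of ∂_k) / (image of ∂_{k+1}):

  H_0: rank C_0 − rank ∂_1 = 8 − 7 = 1, and the invariant factors of ∂_1 are all 1, so H_0 = Z.
  H_1: rank ker ∂_1 − rank ∂_2 = (24 − 7) − 15 = 2, and the invariant factors of ∂_2 are all 1, so H_1 = Z^2.
  H_2: rank ker ∂_2 − rank ∂_3 = (16 − 15) − 0 = 1, and there is no ∂_3, so H_2 = Z.

(K is a triangulation of the torus T^2.)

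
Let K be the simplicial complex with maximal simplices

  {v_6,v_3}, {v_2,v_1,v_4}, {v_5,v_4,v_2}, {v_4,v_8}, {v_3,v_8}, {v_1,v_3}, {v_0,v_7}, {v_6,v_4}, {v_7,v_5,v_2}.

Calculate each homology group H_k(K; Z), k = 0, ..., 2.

H_0 = Z,  H_1 = Z^2,  H_2 = 0.

Order the vertices as v_0 < v_1 < v_2 < v_3 < v_4 < v_5 < v_6 < v_7 < v_8. Listing each simplex with vertices in this order, K has dimension 2 with simplices:

  0-simplices (9): [v_0], [v_1], [v_2], [v_3], [v_4], [v_5], [v_6], [v_7], [v_8]
  1-simplices (13): [v_0,v_7], [v_1,v_2], [v_1,v_3], [v_1,v_4], [v_2,v_4], [v_2,v_5], [v_2,v_7], [v_3,v_6], [v_3,v_8], [v_4,v_5], [v_4,v_6], [v_4,v_8], [v_5,v_7]
  2-simplices (3): [v_1,v_2,v_4], [v_2,v_4,v_5], [v_2,v_5,v_7]

giving chain groups C_0 ≅ Z^9, C_1 ≅ Z^13, C_2 ≅ Z^3.

∂_1: C_1 → C_0 maps an edge to its endpoints' difference, ∂[p,q] = q − p. For instance
  ∂[v_3,v_8] = [v_8] − [v_3].
The resulting 9×13 matrix has rank 8, and its Smith normal form has invariant factors (1,1,1,1,1,1,1,1).

∂_2: C_2 → C_1 sends each 2-simplex [p,q,r] to [q,r] − [p,r] + [p,q]. For instance
  ∂[v_1,v_2,v_4] = [v_2,v_4] − [v_1,v_4] + [v_1,v_2],
  ∂[v_2,v_5,v_7] = [v_5,v_7] − [v_2,v_7] + [v_2,v_5].
The resulting 13×3 matrix has rank 3, and its Smith normal form has invariant factors (1,1,1).

Now H_k = ker ∂_k / im ∂_{k+1}, so:

  H_0: rank C_0 − rank ∂_1 = 9 − 8 = 1, and the invariant factors of ∂_1 are all 1, so H_0 ≅ Z.
  H_1: rank ker ∂_1 − rank ∂_2 = (13 − 8) − 3 = 2, and the invariant factors of ∂_2 are all 1, so H_1 ≅ Z^2.
  H_2: rank ker ∂_2 − rank ∂_3 = (3 − 3) − 0 = 0, and there is no ∂_3, so H_2 ≅ 0.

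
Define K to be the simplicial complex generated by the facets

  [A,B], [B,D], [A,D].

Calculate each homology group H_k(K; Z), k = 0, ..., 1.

H_0 ≅ Z,  H_1 ≅ Z.

Take the total order A < B < D on the vertex set. Then K (dimension 1) consists of the simplices:

  0-simplices (3): A, B, D
  1-simplices (3): AB, AD, BD

so the chain groups are C_0 ≅ Z^3, C_1 ≅ Z^3.

Boundary ∂_1: C_1 → C_0 sends each edge [p,q] (with p < q) to q − p. For instance
  ∂BD = D − B.
The resulting 3×3 matrix has rank 2, and its Smith normal form has invariant factors (1,1).

Now H_k = ker ∂_k / im ∂_{k+1}, so:

  H_0: rank C_0 − rank ∂_1 = 3 − 2 = 1, and the invariant factors of ∂_1 are all 1, so H_0 = Z.
  H_1: rank ker ∂_1 − rank ∂_2 = (3 − 2) − 0 = 1, and there is no ∂_2, so H_1 = Z.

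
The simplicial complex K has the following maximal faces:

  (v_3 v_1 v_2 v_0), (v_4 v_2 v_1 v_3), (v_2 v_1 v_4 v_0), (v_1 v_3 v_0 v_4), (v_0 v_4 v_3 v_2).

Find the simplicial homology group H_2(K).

H_2 = 0.

We work with the vertex ordering v_0 < v_1 < v_2 < v_3 < v_4. The simplices of K, each written with vertices in increasing order, are:

  0-simplices (5): [v_0], [v_1], [v_2], [v_3], [v_4]
  1-simplices (10): [v_0,v_1], [v_0,v_2], [v_0,v_3], [v_0,v_4], [v_1,v_2], [v_1,v_3], [v_1,v_4], [v_2,v_3], [v_2,v_4], [v_3,v_4]
  2-simplices (10): [v_0,v_1,v_2], [v_0,v_1,v_3], [v_0,v_1,v_4], [v_0,v_2,v_3], [v_0,v_2,v_4], [v_0,v_3,v_4], [v_1,v_2,v_3], [v_1,v_2,v_4], [v_1,v_3,v_4], [v_2,v_3,v_4]
  3-simplices (5): [v_0,v_1,v_2,v_3], [v_0,v_1,v_2,v_4], [v_0,v_1,v_3,v_4], [v_0,v_2,v_3,v_4], [v_1,v_2,v_3,v_4]

so the chain groups are C_0 ≅ Z^5, C_1 ≅ Z^10, C_2 ≅ Z^10, C_3 ≅ Z^5.

∂_1: C_1 → C_0 is given by ∂[p,q] = [q] − [p]. For instance
  ∂[v_0,v_1] = [v_1] − [v_0].
This gives a 5×10 integer matrix of rank 4; reducing to Smith normal form yields diagonal entries (1,1,1,1).

∂_2: C_2 → C_1 acts by ∂[p,q,r] = [q,r] − [p,r] + [p,q]. For instance
  ∂[v_1,v_2,v_3] = [v_2,v_3] − [v_1,v_3] + [v_1,v_2],
  ∂[v_2,v_3,v_4] = [v_3,v_4] − [v_2,v_4] + [v_2,v_3].
The resulting 10×10 matrix has rank 6, and its Smith normal form has invariant factors (1,1,1,1,1,1).

∂_3: C_3 → C_2 sends each 3-simplex σ to the alternating sum Σ_i (−1)^i (σ with its i-th vertex removed). For instance
  ∂[v_0,v_1,v_2,v_3] = [v_1,v_2,v_3] − [v_0,v_2,v_3] + [v_0,v_1,v_3] − [v_0,v_1,v_2],
  ∂[v_1,v_2,v_3,v_4] = [v_2,v_3,v_4] − [v_1,v_3,v_4] + [v_1,v_2,v_4] − [v_1,v_2,v_3].
As a 10×5 matrix over Z this has rank 4, with invariant factors (1,1,1,1).

Computing H_k = (kernel of ∂_k) / (image of ∂_{k+1}):

  H_2: rank ker ∂_2 − rank ∂_3 = (10 − 6) − 4 = 0, and the invariant factors of ∂_3 are all 1, so H_2 = 0.

(K is a triangulation of the 3-sphere S^3.)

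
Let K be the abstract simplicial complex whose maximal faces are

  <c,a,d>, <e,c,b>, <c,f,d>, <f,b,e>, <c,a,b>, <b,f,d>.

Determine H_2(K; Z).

Fix the vertex order a < b < c < d < e < f and write every simplex with vertices in increasing order. Then dim K = 2 and the simplices of K are:

  0-simplices (6): a, b, c, d, e, f
  1-simplices (12): ab, ac, ad, bc, bd, be, bf, cd, ce, cf, df, ef
  2-simplices (6): abc, acd, bce, bdf, bef, cdf

giving chain groups C_0 ≅ Z^6, C_1 ≅ Z^12, C_2 ≅ Z^6.

∂_1: C_1 → C_0 sends each edge [p,q] (with p < q) to q − p.
The resulting 6×12 matrix has rank 5, and its Smith normal form has invariant factors (1,1,1,1,1).

Boundary ∂_2: C_2 → C_1 sends each 2-simplex [p,q,r] to [q,r] − [p,r] + [p,q]. For instance
  ∂abc = bc − ac + ab,
  ∂cdf = df − cf + cd.
This gives a 12×6 integer matrix of rank 6; reducing to Smith normal form yields diagonal entries (1,1,1,1,1,1).

Now H_k = ker ∂_k / im ∂_{k+1}, so:

  H_2: rank ker ∂_2 − rank ∂_3 = (6 − 6) − 0 = 0, and there is no ∂_3, so H_2 ≅ 0.

(K is a triangulation of the cylinder S^1 x I.)

H_2 = 0.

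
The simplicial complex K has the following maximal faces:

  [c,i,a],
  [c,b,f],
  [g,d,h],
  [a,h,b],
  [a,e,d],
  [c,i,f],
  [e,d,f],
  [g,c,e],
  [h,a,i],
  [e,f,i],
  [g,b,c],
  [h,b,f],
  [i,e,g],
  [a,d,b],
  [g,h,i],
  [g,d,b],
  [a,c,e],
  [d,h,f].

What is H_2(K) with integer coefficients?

Take the total order a < b < c < d < e < f < g < h < i on the vertex set. Then K (dimension 2) consists of the simplices:

  0-simplices (9): a, b, c, d, e, f, g, h, i
  1-simplices (27): ab, ac, ad, ae, ah, ai, bc, bd, bf, bg, bh, ce, cf, cg, ci, de, df, dg, dh, ef, eg, ei, fh, fi, gh, gi, hi
  2-simplices (18): abd, abh, ace, aci, ade, ahi, bcf, bcg, bdg, bfh, ceg, cfi, def, dfh, dgh, efi, egi, ghi

Hence C_0 ≅ Z^9, C_1 ≅ Z^27, C_2 ≅ Z^18.

The boundary map ∂_1: C_1 → C_0 maps an edge to its endpoints' difference, ∂[p,q] = q − p.
As a 9×27 matrix over Z this has rank 8, with invariant factors (1,1,1,1,1,1,1,1).

Boundary ∂_2: C_2 → C_1 maps a triangle to the signed sum of its edges. For instance
  ∂cfi = fi − ci + cf,
  ∂abd = bd − ad + ab.
The 27×18 boundary matrix has rank 18 and Smith normal form diag(1,1,1,1,1,1,1,1,1,1,1,1,1,1,1,1,1,2).

Now H_k = ker ∂_k / im ∂_{k+1}, so:

  H_2: rank ker ∂_2 − rank ∂_3 = (18 − 18) − 0 = 0, and there is no ∂_3, so H_2 = 0.

(K is a triangulation of the Klein bottle.)

H_2 = 0.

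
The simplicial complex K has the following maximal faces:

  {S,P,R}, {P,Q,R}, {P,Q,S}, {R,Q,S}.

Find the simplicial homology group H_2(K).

Take the total order P < Q < R < S on the vertex set. Then K (dimension 2) consists of the simplices:

  0-simplices (4): P, Q, R, S
  1-simplices (6): PQ, PR, PS, QR, QS, RS
  2-simplices (4): PQR, PQS, PRS, QRS

so the chain groups are C_0 ≅ Z^4, C_1 ≅ Z^6, C_2 ≅ Z^4.

Boundary ∂_1: C_1 → C_0 is given by ∂[p,q] = [q] − [p].
The resulting 4×6 matrix has rank 3, and its Smith normal form has invariant factors (1,1,1).

The boundary map ∂_2: C_2 → C_1 maps a triangle to the signed sum of its edges. For instance
  ∂PRS = RS − PS + PR,
  ∂QRS = RS − QS + QR.
The resulting 6×4 matrix has rank 3, and its Smith normal form has invariant factors (1,1,1).

From H_k ≅ ker(∂_k) / im(∂_{k+1}) we obtain:

  H_2: rank ker ∂_2 − rank ∂_3 = (4 − 3) − 0 = 1, and there is no ∂_3, so H_2 ≅ Z.

H_2 = Z.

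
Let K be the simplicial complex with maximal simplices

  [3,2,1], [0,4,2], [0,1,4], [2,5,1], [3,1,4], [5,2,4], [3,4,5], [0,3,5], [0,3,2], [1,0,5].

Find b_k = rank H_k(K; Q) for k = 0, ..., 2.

b_0 = 1, b_1 = 0, b_2 = 0.

Fix the vertex order 0 < 1 < 2 < 3 < 4 < 5 and write every simplex with vertices in increasing order. Then dim K = 2 and the simplices of K are:

  0-simplices (6): [0], [1], [2], [3], [4], [5]
  1-simplices (15): [0,1], [0,2], [0,3], [0,4], [0,5], [1,2], [1,3], [1,4], [1,5], [2,3], [2,4], [2,5], [3,4], [3,5], [4,5]
  2-simplices (10): [0,1,4], [0,1,5], [0,2,3], [0,2,4], [0,3,5], [1,2,3], [1,2,5], [1,3,4], [2,4,5], [3,4,5]

giving chain groups C_0 ≅ Z^6, C_1 ≅ Z^15, C_2 ≅ Z^10.

The boundary map ∂_1: C_1 → C_0 is given by ∂[p,q] = [q] − [p]. For instance
  ∂[2,3] = [3] − [2].
The 6×15 boundary matrix has rank 5 and Smith normal form diag(1,1,1,1,1).

∂_2: C_2 → C_1 maps a triangle to the signed sum of its edges. For instance
  ∂[0,3,5] = [3,5] − [0,5] + [0,3],
  ∂[1,3,4] = [3,4] − [1,4] + [1,3].
This gives a 15×10 integer matrix of rank 10; reducing to Smith normal form yields diagonal entries (1,1,1,1,1,1,1,1,1,2).

Now H_k = ker ∂_k / im ∂_{k+1}, so:

  H_0: rank C_0 − rank ∂_1 = 6 − 5 = 1, and the invariant factors of ∂_1 are all 1, so H_0 ≅ Z.
  H_1: rank ker ∂_1 − rank ∂_2 = (15 − 5) − 10 = 0, and ∂_2 has invariant factor 2 > 1, so H_1 ≅ Z/2.
  H_2: rank ker ∂_2 − rank ∂_3 = (10 − 10) − 0 = 0, and there is no ∂_3, so H_2 ≅ 0.

Hence the Betti numbers are b_0 = 1, b_1 = 0, b_2 = 0.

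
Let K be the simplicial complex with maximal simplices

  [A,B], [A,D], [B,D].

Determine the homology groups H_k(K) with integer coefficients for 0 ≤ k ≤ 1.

Take the total order A < B < D on the vertex set. Then K (dimension 1) consists of the simplices:

  0-simplices (3): A, B, D
  1-simplices (3): AB, AD, BD

giving chain groups C_0 ≅ Z^3, C_1 ≅ Z^3.

∂_1: C_1 → C_0 sends each edge [p,q] (with p < q) to q − p. For instance
  ∂AB = B − A.
As a 3×3 matrix over Z this has rank 2, with invariant factors (1,1).

From H_k ≅ ker(∂_k) / im(∂_{k+1}) we obtain:

  H_0: rank C_0 − rank ∂_1 = 3 − 2 = 1, and the invariant factors of ∂_1 are all 1, so H_0 = Z.
  H_1: rank ker ∂_1 − rank ∂_2 = (3 − 2) − 0 = 1, and there is no ∂_2, so H_1 = Z.

H_0 = Z,  H_1 = Z.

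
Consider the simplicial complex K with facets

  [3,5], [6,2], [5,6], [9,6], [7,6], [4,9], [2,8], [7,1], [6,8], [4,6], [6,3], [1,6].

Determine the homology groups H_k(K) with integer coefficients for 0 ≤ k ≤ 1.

Order the vertices as 1 < 2 < 3 < 4 < 5 < 6 < 7 < 8 < 9. Listing each simplex with vertices in this order, K has dimension 1 with simplices:

  0-simplices (9): [1], [2], [3], [4], [5], [6], [7], [8], [9]
  1-simplices (12): [1,6], [1,7], [2,6], [2,8], [3,5], [3,6], [4,6], [4,9], [5,6], [6,7], [6,8], [6,9]

giving chain groups C_0 ≅ Z^9, C_1 ≅ Z^12.

Boundary ∂_1: C_1 → C_0 sends each edge [p,q] (with p < q) to q − p. For instance
  ∂[4,6] = [6] − [4].
The resulting 9×12 matrix has rank 8, and its Smith normal form has invariant factors (1,1,1,1,1,1,1,1).

Reading off H_k = ker ∂_k / im ∂_{k+1}:

  H_0: rank C_0 − rank ∂_1 = 9 − 8 = 1, and the invariant factors of ∂_1 are all 1, so H_0 ≅ Z.
  H_1: rank ker ∂_1 − rank ∂_2 = (12 − 8) − 0 = 4, and there is no ∂_2, so H_1 ≅ Z^4.

H_0 ≅ Z,  H_1 ≅ Z^4.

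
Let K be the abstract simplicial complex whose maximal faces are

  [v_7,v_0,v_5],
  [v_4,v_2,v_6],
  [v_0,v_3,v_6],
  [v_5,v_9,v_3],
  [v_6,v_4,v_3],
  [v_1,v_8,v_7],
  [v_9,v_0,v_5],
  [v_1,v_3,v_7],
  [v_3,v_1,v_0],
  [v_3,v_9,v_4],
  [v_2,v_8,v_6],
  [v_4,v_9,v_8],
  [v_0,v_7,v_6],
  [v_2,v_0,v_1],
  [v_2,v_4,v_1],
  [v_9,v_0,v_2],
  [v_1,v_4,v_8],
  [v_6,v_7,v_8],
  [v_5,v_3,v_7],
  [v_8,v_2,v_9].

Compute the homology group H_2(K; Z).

H_2 ≅ 0.

Take the total order v_0 < v_1 < v_2 < v_3 < v_4 < v_5 < v_6 < v_7 < v_8 < v_9 on the vertex set. Then K (dimension 2) consists of the simplices:

  0-simplices (10): [v_0], [v_1], [v_2], [v_3], [v_4], [v_5], [v_6], [v_7], [v_8], [v_9]
  1-simplices (30): (30 of them)
  2-simplices (20): (20 of them)

so the chain groups are C_0 ≅ Z^10, C_1 ≅ Z^30, C_2 ≅ Z^20.

The boundary map ∂_1: C_1 → C_0 maps an edge to its endpoints' difference, ∂[p,q] = q − p. For instance
  ∂[v_4,v_8] = [v_8] − [v_4].
The 10×30 boundary matrix has rank 9 and Smith normal form diag(1,1,1,1,1,1,1,1,1).

The boundary map ∂_2: C_2 → C_1 sends each 2-simplex [p,q,r] to [q,r] − [p,r] + [p,q]. For instance
  ∂[v_4,v_8,v_9] = [v_8,v_9] − [v_4,v_9] + [v_4,v_8],
  ∂[v_0,v_2,v_9] = [v_2,v_9] − [v_0,v_9] + [v_0,v_2].
The resulting 30×20 matrix has rank 20, and its Smith normal form has invariant factors (1,1,1,1,1,1,1,1,1,1,1,1,1,1,1,1,1,1,1,2).

Computing H_k = (kernel of ∂_k) / (image of ∂_{k+1}):

  H_2: rank ker ∂_2 − rank ∂_3 = (20 − 20) − 0 = 0, and there is no ∂_3, so H_2 = 0.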